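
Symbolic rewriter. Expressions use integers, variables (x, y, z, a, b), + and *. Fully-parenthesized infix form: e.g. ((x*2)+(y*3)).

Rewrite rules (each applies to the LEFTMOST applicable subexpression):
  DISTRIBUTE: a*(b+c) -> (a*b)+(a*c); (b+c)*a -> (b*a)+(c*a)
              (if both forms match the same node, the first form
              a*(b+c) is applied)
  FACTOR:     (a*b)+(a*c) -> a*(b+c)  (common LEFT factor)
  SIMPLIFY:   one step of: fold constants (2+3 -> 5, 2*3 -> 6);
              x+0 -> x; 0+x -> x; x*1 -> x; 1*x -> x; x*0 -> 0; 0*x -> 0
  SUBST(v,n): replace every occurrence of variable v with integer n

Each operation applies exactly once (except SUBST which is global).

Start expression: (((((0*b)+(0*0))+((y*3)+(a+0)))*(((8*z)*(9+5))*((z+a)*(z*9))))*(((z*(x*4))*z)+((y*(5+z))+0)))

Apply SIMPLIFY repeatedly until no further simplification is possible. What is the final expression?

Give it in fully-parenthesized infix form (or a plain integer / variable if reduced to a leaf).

Start: (((((0*b)+(0*0))+((y*3)+(a+0)))*(((8*z)*(9+5))*((z+a)*(z*9))))*(((z*(x*4))*z)+((y*(5+z))+0)))
Step 1: at LLLL: (0*b) -> 0; overall: (((((0*b)+(0*0))+((y*3)+(a+0)))*(((8*z)*(9+5))*((z+a)*(z*9))))*(((z*(x*4))*z)+((y*(5+z))+0))) -> ((((0+(0*0))+((y*3)+(a+0)))*(((8*z)*(9+5))*((z+a)*(z*9))))*(((z*(x*4))*z)+((y*(5+z))+0)))
Step 2: at LLL: (0+(0*0)) -> (0*0); overall: ((((0+(0*0))+((y*3)+(a+0)))*(((8*z)*(9+5))*((z+a)*(z*9))))*(((z*(x*4))*z)+((y*(5+z))+0))) -> ((((0*0)+((y*3)+(a+0)))*(((8*z)*(9+5))*((z+a)*(z*9))))*(((z*(x*4))*z)+((y*(5+z))+0)))
Step 3: at LLL: (0*0) -> 0; overall: ((((0*0)+((y*3)+(a+0)))*(((8*z)*(9+5))*((z+a)*(z*9))))*(((z*(x*4))*z)+((y*(5+z))+0))) -> (((0+((y*3)+(a+0)))*(((8*z)*(9+5))*((z+a)*(z*9))))*(((z*(x*4))*z)+((y*(5+z))+0)))
Step 4: at LL: (0+((y*3)+(a+0))) -> ((y*3)+(a+0)); overall: (((0+((y*3)+(a+0)))*(((8*z)*(9+5))*((z+a)*(z*9))))*(((z*(x*4))*z)+((y*(5+z))+0))) -> ((((y*3)+(a+0))*(((8*z)*(9+5))*((z+a)*(z*9))))*(((z*(x*4))*z)+((y*(5+z))+0)))
Step 5: at LLR: (a+0) -> a; overall: ((((y*3)+(a+0))*(((8*z)*(9+5))*((z+a)*(z*9))))*(((z*(x*4))*z)+((y*(5+z))+0))) -> ((((y*3)+a)*(((8*z)*(9+5))*((z+a)*(z*9))))*(((z*(x*4))*z)+((y*(5+z))+0)))
Step 6: at LRLR: (9+5) -> 14; overall: ((((y*3)+a)*(((8*z)*(9+5))*((z+a)*(z*9))))*(((z*(x*4))*z)+((y*(5+z))+0))) -> ((((y*3)+a)*(((8*z)*14)*((z+a)*(z*9))))*(((z*(x*4))*z)+((y*(5+z))+0)))
Step 7: at RR: ((y*(5+z))+0) -> (y*(5+z)); overall: ((((y*3)+a)*(((8*z)*14)*((z+a)*(z*9))))*(((z*(x*4))*z)+((y*(5+z))+0))) -> ((((y*3)+a)*(((8*z)*14)*((z+a)*(z*9))))*(((z*(x*4))*z)+(y*(5+z))))
Fixed point: ((((y*3)+a)*(((8*z)*14)*((z+a)*(z*9))))*(((z*(x*4))*z)+(y*(5+z))))

Answer: ((((y*3)+a)*(((8*z)*14)*((z+a)*(z*9))))*(((z*(x*4))*z)+(y*(5+z))))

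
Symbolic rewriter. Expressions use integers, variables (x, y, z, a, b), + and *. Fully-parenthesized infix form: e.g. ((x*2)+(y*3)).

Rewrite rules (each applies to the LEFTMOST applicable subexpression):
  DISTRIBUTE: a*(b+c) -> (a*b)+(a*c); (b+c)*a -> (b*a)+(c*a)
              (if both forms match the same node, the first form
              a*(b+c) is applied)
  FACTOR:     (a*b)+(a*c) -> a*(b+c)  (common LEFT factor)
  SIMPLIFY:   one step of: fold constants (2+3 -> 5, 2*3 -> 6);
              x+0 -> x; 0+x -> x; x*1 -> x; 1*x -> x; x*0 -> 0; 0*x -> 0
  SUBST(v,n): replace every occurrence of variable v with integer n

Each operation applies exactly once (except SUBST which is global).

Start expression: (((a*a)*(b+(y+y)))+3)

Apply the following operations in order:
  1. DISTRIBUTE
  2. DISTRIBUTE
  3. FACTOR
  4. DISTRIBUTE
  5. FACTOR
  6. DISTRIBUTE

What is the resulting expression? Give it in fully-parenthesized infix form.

Answer: ((((a*a)*b)+(((a*a)*y)+((a*a)*y)))+3)

Derivation:
Start: (((a*a)*(b+(y+y)))+3)
Apply DISTRIBUTE at L (target: ((a*a)*(b+(y+y)))): (((a*a)*(b+(y+y)))+3) -> ((((a*a)*b)+((a*a)*(y+y)))+3)
Apply DISTRIBUTE at LR (target: ((a*a)*(y+y))): ((((a*a)*b)+((a*a)*(y+y)))+3) -> ((((a*a)*b)+(((a*a)*y)+((a*a)*y)))+3)
Apply FACTOR at LR (target: (((a*a)*y)+((a*a)*y))): ((((a*a)*b)+(((a*a)*y)+((a*a)*y)))+3) -> ((((a*a)*b)+((a*a)*(y+y)))+3)
Apply DISTRIBUTE at LR (target: ((a*a)*(y+y))): ((((a*a)*b)+((a*a)*(y+y)))+3) -> ((((a*a)*b)+(((a*a)*y)+((a*a)*y)))+3)
Apply FACTOR at LR (target: (((a*a)*y)+((a*a)*y))): ((((a*a)*b)+(((a*a)*y)+((a*a)*y)))+3) -> ((((a*a)*b)+((a*a)*(y+y)))+3)
Apply DISTRIBUTE at LR (target: ((a*a)*(y+y))): ((((a*a)*b)+((a*a)*(y+y)))+3) -> ((((a*a)*b)+(((a*a)*y)+((a*a)*y)))+3)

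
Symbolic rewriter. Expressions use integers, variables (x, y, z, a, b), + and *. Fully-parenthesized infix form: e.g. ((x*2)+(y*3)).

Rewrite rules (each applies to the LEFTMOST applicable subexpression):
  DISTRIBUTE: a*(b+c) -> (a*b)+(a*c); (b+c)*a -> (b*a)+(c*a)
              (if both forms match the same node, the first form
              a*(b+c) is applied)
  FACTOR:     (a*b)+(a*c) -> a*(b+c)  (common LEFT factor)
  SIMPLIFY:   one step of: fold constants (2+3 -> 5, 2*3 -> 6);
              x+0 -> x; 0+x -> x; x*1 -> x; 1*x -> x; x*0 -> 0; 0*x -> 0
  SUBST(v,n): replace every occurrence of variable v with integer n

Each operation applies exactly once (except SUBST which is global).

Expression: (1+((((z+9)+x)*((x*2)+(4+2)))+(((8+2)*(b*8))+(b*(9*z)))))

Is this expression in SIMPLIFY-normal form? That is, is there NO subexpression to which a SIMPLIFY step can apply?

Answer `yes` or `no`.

Answer: no

Derivation:
Expression: (1+((((z+9)+x)*((x*2)+(4+2)))+(((8+2)*(b*8))+(b*(9*z)))))
Scanning for simplifiable subexpressions (pre-order)...
  at root: (1+((((z+9)+x)*((x*2)+(4+2)))+(((8+2)*(b*8))+(b*(9*z))))) (not simplifiable)
  at R: ((((z+9)+x)*((x*2)+(4+2)))+(((8+2)*(b*8))+(b*(9*z)))) (not simplifiable)
  at RL: (((z+9)+x)*((x*2)+(4+2))) (not simplifiable)
  at RLL: ((z+9)+x) (not simplifiable)
  at RLLL: (z+9) (not simplifiable)
  at RLR: ((x*2)+(4+2)) (not simplifiable)
  at RLRL: (x*2) (not simplifiable)
  at RLRR: (4+2) (SIMPLIFIABLE)
  at RR: (((8+2)*(b*8))+(b*(9*z))) (not simplifiable)
  at RRL: ((8+2)*(b*8)) (not simplifiable)
  at RRLL: (8+2) (SIMPLIFIABLE)
  at RRLR: (b*8) (not simplifiable)
  at RRR: (b*(9*z)) (not simplifiable)
  at RRRR: (9*z) (not simplifiable)
Found simplifiable subexpr at path RLRR: (4+2)
One SIMPLIFY step would give: (1+((((z+9)+x)*((x*2)+6))+(((8+2)*(b*8))+(b*(9*z)))))
-> NOT in normal form.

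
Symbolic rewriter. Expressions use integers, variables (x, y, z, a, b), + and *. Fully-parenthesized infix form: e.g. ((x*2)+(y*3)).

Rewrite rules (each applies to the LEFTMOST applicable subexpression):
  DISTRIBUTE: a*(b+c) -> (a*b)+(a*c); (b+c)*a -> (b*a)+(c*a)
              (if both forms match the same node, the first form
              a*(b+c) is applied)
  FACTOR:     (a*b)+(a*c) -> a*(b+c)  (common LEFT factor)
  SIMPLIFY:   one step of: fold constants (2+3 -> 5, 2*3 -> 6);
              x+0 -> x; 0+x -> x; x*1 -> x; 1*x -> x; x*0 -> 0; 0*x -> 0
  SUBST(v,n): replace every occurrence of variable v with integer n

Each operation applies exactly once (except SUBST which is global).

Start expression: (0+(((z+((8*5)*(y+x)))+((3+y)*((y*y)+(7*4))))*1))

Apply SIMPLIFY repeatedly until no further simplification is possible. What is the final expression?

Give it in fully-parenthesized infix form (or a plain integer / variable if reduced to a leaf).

Start: (0+(((z+((8*5)*(y+x)))+((3+y)*((y*y)+(7*4))))*1))
Step 1: at root: (0+(((z+((8*5)*(y+x)))+((3+y)*((y*y)+(7*4))))*1)) -> (((z+((8*5)*(y+x)))+((3+y)*((y*y)+(7*4))))*1); overall: (0+(((z+((8*5)*(y+x)))+((3+y)*((y*y)+(7*4))))*1)) -> (((z+((8*5)*(y+x)))+((3+y)*((y*y)+(7*4))))*1)
Step 2: at root: (((z+((8*5)*(y+x)))+((3+y)*((y*y)+(7*4))))*1) -> ((z+((8*5)*(y+x)))+((3+y)*((y*y)+(7*4)))); overall: (((z+((8*5)*(y+x)))+((3+y)*((y*y)+(7*4))))*1) -> ((z+((8*5)*(y+x)))+((3+y)*((y*y)+(7*4))))
Step 3: at LRL: (8*5) -> 40; overall: ((z+((8*5)*(y+x)))+((3+y)*((y*y)+(7*4)))) -> ((z+(40*(y+x)))+((3+y)*((y*y)+(7*4))))
Step 4: at RRR: (7*4) -> 28; overall: ((z+(40*(y+x)))+((3+y)*((y*y)+(7*4)))) -> ((z+(40*(y+x)))+((3+y)*((y*y)+28)))
Fixed point: ((z+(40*(y+x)))+((3+y)*((y*y)+28)))

Answer: ((z+(40*(y+x)))+((3+y)*((y*y)+28)))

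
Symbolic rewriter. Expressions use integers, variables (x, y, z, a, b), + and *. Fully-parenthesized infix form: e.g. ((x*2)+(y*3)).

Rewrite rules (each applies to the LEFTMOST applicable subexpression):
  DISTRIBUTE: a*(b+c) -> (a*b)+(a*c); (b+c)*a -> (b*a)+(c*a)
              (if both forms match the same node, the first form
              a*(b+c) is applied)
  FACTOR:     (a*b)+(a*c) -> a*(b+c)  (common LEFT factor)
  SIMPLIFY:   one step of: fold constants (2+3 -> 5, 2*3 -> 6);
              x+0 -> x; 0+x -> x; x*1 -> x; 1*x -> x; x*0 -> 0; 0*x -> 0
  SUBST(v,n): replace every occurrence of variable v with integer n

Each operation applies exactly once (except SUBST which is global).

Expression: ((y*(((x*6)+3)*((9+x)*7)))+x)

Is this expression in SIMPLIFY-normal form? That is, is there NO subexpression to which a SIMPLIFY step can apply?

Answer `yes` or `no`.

Answer: yes

Derivation:
Expression: ((y*(((x*6)+3)*((9+x)*7)))+x)
Scanning for simplifiable subexpressions (pre-order)...
  at root: ((y*(((x*6)+3)*((9+x)*7)))+x) (not simplifiable)
  at L: (y*(((x*6)+3)*((9+x)*7))) (not simplifiable)
  at LR: (((x*6)+3)*((9+x)*7)) (not simplifiable)
  at LRL: ((x*6)+3) (not simplifiable)
  at LRLL: (x*6) (not simplifiable)
  at LRR: ((9+x)*7) (not simplifiable)
  at LRRL: (9+x) (not simplifiable)
Result: no simplifiable subexpression found -> normal form.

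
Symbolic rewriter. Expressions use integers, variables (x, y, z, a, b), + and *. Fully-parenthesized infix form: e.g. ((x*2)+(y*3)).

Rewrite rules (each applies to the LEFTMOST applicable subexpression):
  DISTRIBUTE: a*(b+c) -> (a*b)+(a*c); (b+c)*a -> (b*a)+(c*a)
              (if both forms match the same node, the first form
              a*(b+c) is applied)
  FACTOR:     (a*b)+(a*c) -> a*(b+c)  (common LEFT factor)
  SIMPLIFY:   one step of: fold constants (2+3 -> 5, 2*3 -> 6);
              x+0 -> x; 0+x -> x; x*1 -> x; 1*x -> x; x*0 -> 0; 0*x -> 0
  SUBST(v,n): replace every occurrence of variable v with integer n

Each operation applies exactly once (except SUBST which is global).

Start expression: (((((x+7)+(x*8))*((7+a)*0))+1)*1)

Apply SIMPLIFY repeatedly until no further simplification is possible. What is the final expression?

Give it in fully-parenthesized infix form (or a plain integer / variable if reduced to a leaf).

Answer: 1

Derivation:
Start: (((((x+7)+(x*8))*((7+a)*0))+1)*1)
Step 1: at root: (((((x+7)+(x*8))*((7+a)*0))+1)*1) -> ((((x+7)+(x*8))*((7+a)*0))+1); overall: (((((x+7)+(x*8))*((7+a)*0))+1)*1) -> ((((x+7)+(x*8))*((7+a)*0))+1)
Step 2: at LR: ((7+a)*0) -> 0; overall: ((((x+7)+(x*8))*((7+a)*0))+1) -> ((((x+7)+(x*8))*0)+1)
Step 3: at L: (((x+7)+(x*8))*0) -> 0; overall: ((((x+7)+(x*8))*0)+1) -> (0+1)
Step 4: at root: (0+1) -> 1; overall: (0+1) -> 1
Fixed point: 1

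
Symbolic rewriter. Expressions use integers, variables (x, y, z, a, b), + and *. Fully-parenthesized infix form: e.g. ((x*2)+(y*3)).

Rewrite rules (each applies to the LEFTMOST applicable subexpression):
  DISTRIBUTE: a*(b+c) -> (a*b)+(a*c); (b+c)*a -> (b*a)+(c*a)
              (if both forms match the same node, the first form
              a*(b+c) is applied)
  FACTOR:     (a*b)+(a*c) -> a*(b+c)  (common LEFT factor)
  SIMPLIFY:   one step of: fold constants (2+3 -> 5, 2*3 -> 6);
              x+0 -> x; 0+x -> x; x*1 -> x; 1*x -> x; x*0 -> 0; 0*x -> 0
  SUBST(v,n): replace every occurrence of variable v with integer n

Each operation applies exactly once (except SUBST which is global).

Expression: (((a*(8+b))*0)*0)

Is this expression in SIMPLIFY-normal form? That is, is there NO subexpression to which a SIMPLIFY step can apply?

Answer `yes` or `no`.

Answer: no

Derivation:
Expression: (((a*(8+b))*0)*0)
Scanning for simplifiable subexpressions (pre-order)...
  at root: (((a*(8+b))*0)*0) (SIMPLIFIABLE)
  at L: ((a*(8+b))*0) (SIMPLIFIABLE)
  at LL: (a*(8+b)) (not simplifiable)
  at LLR: (8+b) (not simplifiable)
Found simplifiable subexpr at path root: (((a*(8+b))*0)*0)
One SIMPLIFY step would give: 0
-> NOT in normal form.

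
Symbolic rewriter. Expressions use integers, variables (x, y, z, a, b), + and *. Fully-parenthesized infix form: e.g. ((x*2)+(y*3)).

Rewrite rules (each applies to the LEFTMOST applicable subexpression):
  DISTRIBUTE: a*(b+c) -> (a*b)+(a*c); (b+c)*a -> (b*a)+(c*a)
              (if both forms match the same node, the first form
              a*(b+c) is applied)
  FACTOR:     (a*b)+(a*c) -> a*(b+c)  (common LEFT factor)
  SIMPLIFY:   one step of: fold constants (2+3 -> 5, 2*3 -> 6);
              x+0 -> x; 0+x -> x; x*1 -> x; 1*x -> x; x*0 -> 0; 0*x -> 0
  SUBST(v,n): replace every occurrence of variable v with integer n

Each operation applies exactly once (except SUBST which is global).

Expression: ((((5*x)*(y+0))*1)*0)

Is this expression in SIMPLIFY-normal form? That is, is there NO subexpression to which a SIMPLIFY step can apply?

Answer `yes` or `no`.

Answer: no

Derivation:
Expression: ((((5*x)*(y+0))*1)*0)
Scanning for simplifiable subexpressions (pre-order)...
  at root: ((((5*x)*(y+0))*1)*0) (SIMPLIFIABLE)
  at L: (((5*x)*(y+0))*1) (SIMPLIFIABLE)
  at LL: ((5*x)*(y+0)) (not simplifiable)
  at LLL: (5*x) (not simplifiable)
  at LLR: (y+0) (SIMPLIFIABLE)
Found simplifiable subexpr at path root: ((((5*x)*(y+0))*1)*0)
One SIMPLIFY step would give: 0
-> NOT in normal form.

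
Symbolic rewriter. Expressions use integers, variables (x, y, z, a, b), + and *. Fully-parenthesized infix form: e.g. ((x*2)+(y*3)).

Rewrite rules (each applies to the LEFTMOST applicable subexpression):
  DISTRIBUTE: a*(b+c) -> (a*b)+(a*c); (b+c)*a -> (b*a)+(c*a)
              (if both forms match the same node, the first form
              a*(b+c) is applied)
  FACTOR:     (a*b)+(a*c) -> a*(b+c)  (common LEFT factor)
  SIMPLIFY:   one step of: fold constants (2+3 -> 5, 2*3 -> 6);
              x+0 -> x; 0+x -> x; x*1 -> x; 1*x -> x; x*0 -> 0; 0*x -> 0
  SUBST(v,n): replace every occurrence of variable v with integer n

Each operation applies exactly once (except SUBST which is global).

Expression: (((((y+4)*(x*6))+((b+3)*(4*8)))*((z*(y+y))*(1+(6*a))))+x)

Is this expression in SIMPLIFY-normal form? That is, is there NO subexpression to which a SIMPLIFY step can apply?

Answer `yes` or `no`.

Answer: no

Derivation:
Expression: (((((y+4)*(x*6))+((b+3)*(4*8)))*((z*(y+y))*(1+(6*a))))+x)
Scanning for simplifiable subexpressions (pre-order)...
  at root: (((((y+4)*(x*6))+((b+3)*(4*8)))*((z*(y+y))*(1+(6*a))))+x) (not simplifiable)
  at L: ((((y+4)*(x*6))+((b+3)*(4*8)))*((z*(y+y))*(1+(6*a)))) (not simplifiable)
  at LL: (((y+4)*(x*6))+((b+3)*(4*8))) (not simplifiable)
  at LLL: ((y+4)*(x*6)) (not simplifiable)
  at LLLL: (y+4) (not simplifiable)
  at LLLR: (x*6) (not simplifiable)
  at LLR: ((b+3)*(4*8)) (not simplifiable)
  at LLRL: (b+3) (not simplifiable)
  at LLRR: (4*8) (SIMPLIFIABLE)
  at LR: ((z*(y+y))*(1+(6*a))) (not simplifiable)
  at LRL: (z*(y+y)) (not simplifiable)
  at LRLR: (y+y) (not simplifiable)
  at LRR: (1+(6*a)) (not simplifiable)
  at LRRR: (6*a) (not simplifiable)
Found simplifiable subexpr at path LLRR: (4*8)
One SIMPLIFY step would give: (((((y+4)*(x*6))+((b+3)*32))*((z*(y+y))*(1+(6*a))))+x)
-> NOT in normal form.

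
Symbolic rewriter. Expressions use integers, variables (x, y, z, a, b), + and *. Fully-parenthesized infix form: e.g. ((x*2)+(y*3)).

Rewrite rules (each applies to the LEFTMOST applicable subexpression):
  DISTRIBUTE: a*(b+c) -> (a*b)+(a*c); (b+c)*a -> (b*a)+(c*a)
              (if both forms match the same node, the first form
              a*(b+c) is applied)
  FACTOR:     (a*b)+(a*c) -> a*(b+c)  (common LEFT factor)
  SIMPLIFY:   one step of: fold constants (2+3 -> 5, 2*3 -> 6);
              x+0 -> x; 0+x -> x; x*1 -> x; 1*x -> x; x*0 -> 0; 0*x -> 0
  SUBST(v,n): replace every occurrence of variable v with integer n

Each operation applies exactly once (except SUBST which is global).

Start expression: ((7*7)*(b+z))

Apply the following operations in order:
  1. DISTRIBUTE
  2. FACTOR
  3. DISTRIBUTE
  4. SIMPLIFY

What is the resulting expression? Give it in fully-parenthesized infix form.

Start: ((7*7)*(b+z))
Apply DISTRIBUTE at root (target: ((7*7)*(b+z))): ((7*7)*(b+z)) -> (((7*7)*b)+((7*7)*z))
Apply FACTOR at root (target: (((7*7)*b)+((7*7)*z))): (((7*7)*b)+((7*7)*z)) -> ((7*7)*(b+z))
Apply DISTRIBUTE at root (target: ((7*7)*(b+z))): ((7*7)*(b+z)) -> (((7*7)*b)+((7*7)*z))
Apply SIMPLIFY at LL (target: (7*7)): (((7*7)*b)+((7*7)*z)) -> ((49*b)+((7*7)*z))

Answer: ((49*b)+((7*7)*z))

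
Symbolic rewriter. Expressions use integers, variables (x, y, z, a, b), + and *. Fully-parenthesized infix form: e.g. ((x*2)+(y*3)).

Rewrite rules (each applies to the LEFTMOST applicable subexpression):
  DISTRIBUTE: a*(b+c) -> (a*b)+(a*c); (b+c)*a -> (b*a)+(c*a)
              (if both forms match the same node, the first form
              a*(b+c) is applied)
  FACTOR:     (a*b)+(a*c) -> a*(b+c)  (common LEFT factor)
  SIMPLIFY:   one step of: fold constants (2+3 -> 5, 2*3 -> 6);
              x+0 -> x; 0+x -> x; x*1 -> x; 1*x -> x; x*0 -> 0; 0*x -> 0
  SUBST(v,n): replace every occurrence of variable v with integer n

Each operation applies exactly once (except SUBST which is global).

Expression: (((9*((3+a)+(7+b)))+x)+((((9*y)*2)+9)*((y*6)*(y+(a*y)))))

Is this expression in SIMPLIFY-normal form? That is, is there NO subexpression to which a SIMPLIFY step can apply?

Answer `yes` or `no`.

Answer: yes

Derivation:
Expression: (((9*((3+a)+(7+b)))+x)+((((9*y)*2)+9)*((y*6)*(y+(a*y)))))
Scanning for simplifiable subexpressions (pre-order)...
  at root: (((9*((3+a)+(7+b)))+x)+((((9*y)*2)+9)*((y*6)*(y+(a*y))))) (not simplifiable)
  at L: ((9*((3+a)+(7+b)))+x) (not simplifiable)
  at LL: (9*((3+a)+(7+b))) (not simplifiable)
  at LLR: ((3+a)+(7+b)) (not simplifiable)
  at LLRL: (3+a) (not simplifiable)
  at LLRR: (7+b) (not simplifiable)
  at R: ((((9*y)*2)+9)*((y*6)*(y+(a*y)))) (not simplifiable)
  at RL: (((9*y)*2)+9) (not simplifiable)
  at RLL: ((9*y)*2) (not simplifiable)
  at RLLL: (9*y) (not simplifiable)
  at RR: ((y*6)*(y+(a*y))) (not simplifiable)
  at RRL: (y*6) (not simplifiable)
  at RRR: (y+(a*y)) (not simplifiable)
  at RRRR: (a*y) (not simplifiable)
Result: no simplifiable subexpression found -> normal form.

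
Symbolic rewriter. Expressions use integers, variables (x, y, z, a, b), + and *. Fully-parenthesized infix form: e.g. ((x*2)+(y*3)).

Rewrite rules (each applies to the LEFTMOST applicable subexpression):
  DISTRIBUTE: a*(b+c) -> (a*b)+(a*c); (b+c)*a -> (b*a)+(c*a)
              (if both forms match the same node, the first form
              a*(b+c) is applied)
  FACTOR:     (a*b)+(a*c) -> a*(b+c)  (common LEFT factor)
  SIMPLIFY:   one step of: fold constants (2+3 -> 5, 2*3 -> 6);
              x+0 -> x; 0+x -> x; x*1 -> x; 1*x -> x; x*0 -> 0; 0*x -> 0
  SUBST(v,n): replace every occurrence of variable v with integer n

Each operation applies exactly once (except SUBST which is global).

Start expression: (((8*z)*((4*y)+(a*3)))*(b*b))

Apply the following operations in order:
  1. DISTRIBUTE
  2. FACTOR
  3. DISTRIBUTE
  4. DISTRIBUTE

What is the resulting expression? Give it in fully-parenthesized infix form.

Answer: ((((8*z)*(4*y))*(b*b))+(((8*z)*(a*3))*(b*b)))

Derivation:
Start: (((8*z)*((4*y)+(a*3)))*(b*b))
Apply DISTRIBUTE at L (target: ((8*z)*((4*y)+(a*3)))): (((8*z)*((4*y)+(a*3)))*(b*b)) -> ((((8*z)*(4*y))+((8*z)*(a*3)))*(b*b))
Apply FACTOR at L (target: (((8*z)*(4*y))+((8*z)*(a*3)))): ((((8*z)*(4*y))+((8*z)*(a*3)))*(b*b)) -> (((8*z)*((4*y)+(a*3)))*(b*b))
Apply DISTRIBUTE at L (target: ((8*z)*((4*y)+(a*3)))): (((8*z)*((4*y)+(a*3)))*(b*b)) -> ((((8*z)*(4*y))+((8*z)*(a*3)))*(b*b))
Apply DISTRIBUTE at root (target: ((((8*z)*(4*y))+((8*z)*(a*3)))*(b*b))): ((((8*z)*(4*y))+((8*z)*(a*3)))*(b*b)) -> ((((8*z)*(4*y))*(b*b))+(((8*z)*(a*3))*(b*b)))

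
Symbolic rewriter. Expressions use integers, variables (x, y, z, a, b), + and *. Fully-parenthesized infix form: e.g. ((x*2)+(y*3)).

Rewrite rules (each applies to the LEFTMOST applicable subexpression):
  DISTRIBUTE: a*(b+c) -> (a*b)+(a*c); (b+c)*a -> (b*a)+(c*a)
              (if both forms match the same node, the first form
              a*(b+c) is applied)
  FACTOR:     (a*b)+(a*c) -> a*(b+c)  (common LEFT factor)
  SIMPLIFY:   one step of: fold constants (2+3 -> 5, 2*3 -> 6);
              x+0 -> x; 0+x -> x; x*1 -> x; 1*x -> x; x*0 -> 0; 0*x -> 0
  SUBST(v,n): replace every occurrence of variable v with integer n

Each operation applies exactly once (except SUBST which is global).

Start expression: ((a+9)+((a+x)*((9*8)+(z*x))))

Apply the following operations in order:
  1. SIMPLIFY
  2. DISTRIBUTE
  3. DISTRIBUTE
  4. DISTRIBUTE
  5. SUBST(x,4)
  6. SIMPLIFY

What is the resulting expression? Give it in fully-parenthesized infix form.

Answer: ((a+9)+(((a*72)+288)+((a*(z*4))+(4*(z*4)))))

Derivation:
Start: ((a+9)+((a+x)*((9*8)+(z*x))))
Apply SIMPLIFY at RRL (target: (9*8)): ((a+9)+((a+x)*((9*8)+(z*x)))) -> ((a+9)+((a+x)*(72+(z*x))))
Apply DISTRIBUTE at R (target: ((a+x)*(72+(z*x)))): ((a+9)+((a+x)*(72+(z*x)))) -> ((a+9)+(((a+x)*72)+((a+x)*(z*x))))
Apply DISTRIBUTE at RL (target: ((a+x)*72)): ((a+9)+(((a+x)*72)+((a+x)*(z*x)))) -> ((a+9)+(((a*72)+(x*72))+((a+x)*(z*x))))
Apply DISTRIBUTE at RR (target: ((a+x)*(z*x))): ((a+9)+(((a*72)+(x*72))+((a+x)*(z*x)))) -> ((a+9)+(((a*72)+(x*72))+((a*(z*x))+(x*(z*x)))))
Apply SUBST(x,4): ((a+9)+(((a*72)+(x*72))+((a*(z*x))+(x*(z*x))))) -> ((a+9)+(((a*72)+(4*72))+((a*(z*4))+(4*(z*4)))))
Apply SIMPLIFY at RLR (target: (4*72)): ((a+9)+(((a*72)+(4*72))+((a*(z*4))+(4*(z*4))))) -> ((a+9)+(((a*72)+288)+((a*(z*4))+(4*(z*4)))))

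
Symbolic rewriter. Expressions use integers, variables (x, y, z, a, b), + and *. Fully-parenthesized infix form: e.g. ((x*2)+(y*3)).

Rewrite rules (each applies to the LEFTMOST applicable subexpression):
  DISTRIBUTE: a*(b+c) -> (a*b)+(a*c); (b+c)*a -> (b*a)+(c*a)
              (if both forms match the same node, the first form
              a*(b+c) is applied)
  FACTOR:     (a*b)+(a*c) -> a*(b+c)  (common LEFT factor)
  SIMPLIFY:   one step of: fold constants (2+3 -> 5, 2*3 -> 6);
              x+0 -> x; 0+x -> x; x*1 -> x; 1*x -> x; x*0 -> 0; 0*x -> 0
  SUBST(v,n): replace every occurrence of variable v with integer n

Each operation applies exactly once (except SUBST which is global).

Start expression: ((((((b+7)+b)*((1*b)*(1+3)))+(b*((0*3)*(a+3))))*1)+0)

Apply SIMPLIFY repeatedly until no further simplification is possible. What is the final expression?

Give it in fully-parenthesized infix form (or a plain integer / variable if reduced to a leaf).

Start: ((((((b+7)+b)*((1*b)*(1+3)))+(b*((0*3)*(a+3))))*1)+0)
Step 1: at root: ((((((b+7)+b)*((1*b)*(1+3)))+(b*((0*3)*(a+3))))*1)+0) -> (((((b+7)+b)*((1*b)*(1+3)))+(b*((0*3)*(a+3))))*1); overall: ((((((b+7)+b)*((1*b)*(1+3)))+(b*((0*3)*(a+3))))*1)+0) -> (((((b+7)+b)*((1*b)*(1+3)))+(b*((0*3)*(a+3))))*1)
Step 2: at root: (((((b+7)+b)*((1*b)*(1+3)))+(b*((0*3)*(a+3))))*1) -> ((((b+7)+b)*((1*b)*(1+3)))+(b*((0*3)*(a+3)))); overall: (((((b+7)+b)*((1*b)*(1+3)))+(b*((0*3)*(a+3))))*1) -> ((((b+7)+b)*((1*b)*(1+3)))+(b*((0*3)*(a+3))))
Step 3: at LRL: (1*b) -> b; overall: ((((b+7)+b)*((1*b)*(1+3)))+(b*((0*3)*(a+3)))) -> ((((b+7)+b)*(b*(1+3)))+(b*((0*3)*(a+3))))
Step 4: at LRR: (1+3) -> 4; overall: ((((b+7)+b)*(b*(1+3)))+(b*((0*3)*(a+3)))) -> ((((b+7)+b)*(b*4))+(b*((0*3)*(a+3))))
Step 5: at RRL: (0*3) -> 0; overall: ((((b+7)+b)*(b*4))+(b*((0*3)*(a+3)))) -> ((((b+7)+b)*(b*4))+(b*(0*(a+3))))
Step 6: at RR: (0*(a+3)) -> 0; overall: ((((b+7)+b)*(b*4))+(b*(0*(a+3)))) -> ((((b+7)+b)*(b*4))+(b*0))
Step 7: at R: (b*0) -> 0; overall: ((((b+7)+b)*(b*4))+(b*0)) -> ((((b+7)+b)*(b*4))+0)
Step 8: at root: ((((b+7)+b)*(b*4))+0) -> (((b+7)+b)*(b*4)); overall: ((((b+7)+b)*(b*4))+0) -> (((b+7)+b)*(b*4))
Fixed point: (((b+7)+b)*(b*4))

Answer: (((b+7)+b)*(b*4))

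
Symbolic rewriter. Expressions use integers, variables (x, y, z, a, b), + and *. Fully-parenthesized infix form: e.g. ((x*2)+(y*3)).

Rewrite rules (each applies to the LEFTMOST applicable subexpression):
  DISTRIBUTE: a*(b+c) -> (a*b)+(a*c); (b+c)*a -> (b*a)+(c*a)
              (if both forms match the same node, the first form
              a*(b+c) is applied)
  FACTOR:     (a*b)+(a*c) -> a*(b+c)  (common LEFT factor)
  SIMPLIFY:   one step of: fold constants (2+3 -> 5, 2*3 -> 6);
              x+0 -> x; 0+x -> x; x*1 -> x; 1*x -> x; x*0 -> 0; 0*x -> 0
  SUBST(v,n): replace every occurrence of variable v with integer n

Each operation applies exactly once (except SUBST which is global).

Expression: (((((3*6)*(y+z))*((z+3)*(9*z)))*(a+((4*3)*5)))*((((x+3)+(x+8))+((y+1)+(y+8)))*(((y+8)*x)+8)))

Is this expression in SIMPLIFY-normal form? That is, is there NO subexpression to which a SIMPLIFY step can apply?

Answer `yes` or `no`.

Answer: no

Derivation:
Expression: (((((3*6)*(y+z))*((z+3)*(9*z)))*(a+((4*3)*5)))*((((x+3)+(x+8))+((y+1)+(y+8)))*(((y+8)*x)+8)))
Scanning for simplifiable subexpressions (pre-order)...
  at root: (((((3*6)*(y+z))*((z+3)*(9*z)))*(a+((4*3)*5)))*((((x+3)+(x+8))+((y+1)+(y+8)))*(((y+8)*x)+8))) (not simplifiable)
  at L: ((((3*6)*(y+z))*((z+3)*(9*z)))*(a+((4*3)*5))) (not simplifiable)
  at LL: (((3*6)*(y+z))*((z+3)*(9*z))) (not simplifiable)
  at LLL: ((3*6)*(y+z)) (not simplifiable)
  at LLLL: (3*6) (SIMPLIFIABLE)
  at LLLR: (y+z) (not simplifiable)
  at LLR: ((z+3)*(9*z)) (not simplifiable)
  at LLRL: (z+3) (not simplifiable)
  at LLRR: (9*z) (not simplifiable)
  at LR: (a+((4*3)*5)) (not simplifiable)
  at LRR: ((4*3)*5) (not simplifiable)
  at LRRL: (4*3) (SIMPLIFIABLE)
  at R: ((((x+3)+(x+8))+((y+1)+(y+8)))*(((y+8)*x)+8)) (not simplifiable)
  at RL: (((x+3)+(x+8))+((y+1)+(y+8))) (not simplifiable)
  at RLL: ((x+3)+(x+8)) (not simplifiable)
  at RLLL: (x+3) (not simplifiable)
  at RLLR: (x+8) (not simplifiable)
  at RLR: ((y+1)+(y+8)) (not simplifiable)
  at RLRL: (y+1) (not simplifiable)
  at RLRR: (y+8) (not simplifiable)
  at RR: (((y+8)*x)+8) (not simplifiable)
  at RRL: ((y+8)*x) (not simplifiable)
  at RRLL: (y+8) (not simplifiable)
Found simplifiable subexpr at path LLLL: (3*6)
One SIMPLIFY step would give: ((((18*(y+z))*((z+3)*(9*z)))*(a+((4*3)*5)))*((((x+3)+(x+8))+((y+1)+(y+8)))*(((y+8)*x)+8)))
-> NOT in normal form.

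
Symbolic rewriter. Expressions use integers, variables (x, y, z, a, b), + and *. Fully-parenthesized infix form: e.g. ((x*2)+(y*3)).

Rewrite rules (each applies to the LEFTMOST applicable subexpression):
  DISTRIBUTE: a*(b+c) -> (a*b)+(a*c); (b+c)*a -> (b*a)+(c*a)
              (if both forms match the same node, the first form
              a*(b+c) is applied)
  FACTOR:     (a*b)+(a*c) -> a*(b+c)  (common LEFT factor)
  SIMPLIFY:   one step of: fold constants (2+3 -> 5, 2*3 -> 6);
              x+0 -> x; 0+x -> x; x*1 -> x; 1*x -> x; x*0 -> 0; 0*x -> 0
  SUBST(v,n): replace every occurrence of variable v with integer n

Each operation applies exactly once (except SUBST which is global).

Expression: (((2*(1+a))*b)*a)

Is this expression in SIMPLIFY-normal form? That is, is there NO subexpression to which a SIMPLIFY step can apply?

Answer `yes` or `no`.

Expression: (((2*(1+a))*b)*a)
Scanning for simplifiable subexpressions (pre-order)...
  at root: (((2*(1+a))*b)*a) (not simplifiable)
  at L: ((2*(1+a))*b) (not simplifiable)
  at LL: (2*(1+a)) (not simplifiable)
  at LLR: (1+a) (not simplifiable)
Result: no simplifiable subexpression found -> normal form.

Answer: yes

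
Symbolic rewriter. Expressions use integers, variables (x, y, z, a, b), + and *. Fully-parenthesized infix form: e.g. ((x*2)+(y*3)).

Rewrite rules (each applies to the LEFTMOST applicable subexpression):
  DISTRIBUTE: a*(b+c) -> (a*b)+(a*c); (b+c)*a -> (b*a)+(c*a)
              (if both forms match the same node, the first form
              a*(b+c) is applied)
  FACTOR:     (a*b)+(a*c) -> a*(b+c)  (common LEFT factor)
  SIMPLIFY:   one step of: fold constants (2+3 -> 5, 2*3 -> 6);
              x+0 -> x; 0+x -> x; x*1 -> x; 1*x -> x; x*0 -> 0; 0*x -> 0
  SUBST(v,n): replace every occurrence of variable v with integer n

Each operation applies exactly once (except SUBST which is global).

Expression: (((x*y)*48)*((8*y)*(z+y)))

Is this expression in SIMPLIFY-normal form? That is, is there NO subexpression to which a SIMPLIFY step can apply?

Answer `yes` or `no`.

Expression: (((x*y)*48)*((8*y)*(z+y)))
Scanning for simplifiable subexpressions (pre-order)...
  at root: (((x*y)*48)*((8*y)*(z+y))) (not simplifiable)
  at L: ((x*y)*48) (not simplifiable)
  at LL: (x*y) (not simplifiable)
  at R: ((8*y)*(z+y)) (not simplifiable)
  at RL: (8*y) (not simplifiable)
  at RR: (z+y) (not simplifiable)
Result: no simplifiable subexpression found -> normal form.

Answer: yes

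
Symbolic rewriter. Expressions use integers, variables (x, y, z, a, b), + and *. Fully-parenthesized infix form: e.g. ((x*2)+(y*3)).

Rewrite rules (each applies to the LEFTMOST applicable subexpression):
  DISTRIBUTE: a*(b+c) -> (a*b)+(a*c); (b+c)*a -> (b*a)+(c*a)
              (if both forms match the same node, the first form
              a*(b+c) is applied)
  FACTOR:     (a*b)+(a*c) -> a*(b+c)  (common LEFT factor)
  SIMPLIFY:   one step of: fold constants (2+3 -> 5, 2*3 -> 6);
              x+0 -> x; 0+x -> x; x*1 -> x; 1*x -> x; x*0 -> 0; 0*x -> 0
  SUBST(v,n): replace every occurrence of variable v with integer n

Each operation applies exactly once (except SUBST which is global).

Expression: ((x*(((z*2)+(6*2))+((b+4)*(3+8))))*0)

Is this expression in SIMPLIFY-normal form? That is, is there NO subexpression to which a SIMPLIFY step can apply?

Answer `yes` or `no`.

Expression: ((x*(((z*2)+(6*2))+((b+4)*(3+8))))*0)
Scanning for simplifiable subexpressions (pre-order)...
  at root: ((x*(((z*2)+(6*2))+((b+4)*(3+8))))*0) (SIMPLIFIABLE)
  at L: (x*(((z*2)+(6*2))+((b+4)*(3+8)))) (not simplifiable)
  at LR: (((z*2)+(6*2))+((b+4)*(3+8))) (not simplifiable)
  at LRL: ((z*2)+(6*2)) (not simplifiable)
  at LRLL: (z*2) (not simplifiable)
  at LRLR: (6*2) (SIMPLIFIABLE)
  at LRR: ((b+4)*(3+8)) (not simplifiable)
  at LRRL: (b+4) (not simplifiable)
  at LRRR: (3+8) (SIMPLIFIABLE)
Found simplifiable subexpr at path root: ((x*(((z*2)+(6*2))+((b+4)*(3+8))))*0)
One SIMPLIFY step would give: 0
-> NOT in normal form.

Answer: no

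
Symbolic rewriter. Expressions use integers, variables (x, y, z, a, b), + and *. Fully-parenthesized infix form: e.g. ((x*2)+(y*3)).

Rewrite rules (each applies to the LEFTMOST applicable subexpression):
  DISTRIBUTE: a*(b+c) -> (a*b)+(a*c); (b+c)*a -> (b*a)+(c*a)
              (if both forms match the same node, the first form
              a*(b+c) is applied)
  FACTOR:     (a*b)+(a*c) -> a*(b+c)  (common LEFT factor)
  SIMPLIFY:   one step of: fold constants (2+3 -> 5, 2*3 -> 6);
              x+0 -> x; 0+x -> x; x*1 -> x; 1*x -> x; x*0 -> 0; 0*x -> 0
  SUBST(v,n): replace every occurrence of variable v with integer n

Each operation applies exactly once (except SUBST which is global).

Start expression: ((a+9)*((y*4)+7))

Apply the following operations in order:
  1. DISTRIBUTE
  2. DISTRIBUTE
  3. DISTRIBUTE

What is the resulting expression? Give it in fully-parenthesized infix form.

Start: ((a+9)*((y*4)+7))
Apply DISTRIBUTE at root (target: ((a+9)*((y*4)+7))): ((a+9)*((y*4)+7)) -> (((a+9)*(y*4))+((a+9)*7))
Apply DISTRIBUTE at L (target: ((a+9)*(y*4))): (((a+9)*(y*4))+((a+9)*7)) -> (((a*(y*4))+(9*(y*4)))+((a+9)*7))
Apply DISTRIBUTE at R (target: ((a+9)*7)): (((a*(y*4))+(9*(y*4)))+((a+9)*7)) -> (((a*(y*4))+(9*(y*4)))+((a*7)+(9*7)))

Answer: (((a*(y*4))+(9*(y*4)))+((a*7)+(9*7)))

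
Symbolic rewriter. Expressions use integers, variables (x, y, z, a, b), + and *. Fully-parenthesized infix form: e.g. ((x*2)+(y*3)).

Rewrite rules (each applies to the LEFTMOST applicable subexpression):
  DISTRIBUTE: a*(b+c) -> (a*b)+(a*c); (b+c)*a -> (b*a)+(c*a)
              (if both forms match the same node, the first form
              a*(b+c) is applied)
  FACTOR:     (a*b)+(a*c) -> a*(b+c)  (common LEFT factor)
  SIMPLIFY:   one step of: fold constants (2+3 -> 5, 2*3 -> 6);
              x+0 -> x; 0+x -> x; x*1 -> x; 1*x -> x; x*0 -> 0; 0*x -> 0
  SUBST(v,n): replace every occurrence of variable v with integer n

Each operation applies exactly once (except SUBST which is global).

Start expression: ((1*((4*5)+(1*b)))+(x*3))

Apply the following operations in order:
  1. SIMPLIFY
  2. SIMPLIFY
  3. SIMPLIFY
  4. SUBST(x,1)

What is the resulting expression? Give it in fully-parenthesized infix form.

Answer: ((20+b)+(1*3))

Derivation:
Start: ((1*((4*5)+(1*b)))+(x*3))
Apply SIMPLIFY at L (target: (1*((4*5)+(1*b)))): ((1*((4*5)+(1*b)))+(x*3)) -> (((4*5)+(1*b))+(x*3))
Apply SIMPLIFY at LL (target: (4*5)): (((4*5)+(1*b))+(x*3)) -> ((20+(1*b))+(x*3))
Apply SIMPLIFY at LR (target: (1*b)): ((20+(1*b))+(x*3)) -> ((20+b)+(x*3))
Apply SUBST(x,1): ((20+b)+(x*3)) -> ((20+b)+(1*3))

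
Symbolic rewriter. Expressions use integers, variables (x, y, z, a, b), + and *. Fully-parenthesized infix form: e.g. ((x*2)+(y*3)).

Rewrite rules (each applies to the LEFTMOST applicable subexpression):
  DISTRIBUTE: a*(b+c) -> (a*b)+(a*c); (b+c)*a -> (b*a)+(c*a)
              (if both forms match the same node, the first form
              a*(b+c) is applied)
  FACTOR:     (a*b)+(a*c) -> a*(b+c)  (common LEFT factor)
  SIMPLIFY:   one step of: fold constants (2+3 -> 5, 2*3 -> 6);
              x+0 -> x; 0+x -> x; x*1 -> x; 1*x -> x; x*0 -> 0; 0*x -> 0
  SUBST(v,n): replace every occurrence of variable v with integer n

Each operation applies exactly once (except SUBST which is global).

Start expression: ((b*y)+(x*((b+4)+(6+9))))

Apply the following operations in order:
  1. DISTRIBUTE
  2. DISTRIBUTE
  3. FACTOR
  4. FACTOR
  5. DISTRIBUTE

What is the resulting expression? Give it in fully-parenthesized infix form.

Answer: ((b*y)+((x*(b+4))+(x*(6+9))))

Derivation:
Start: ((b*y)+(x*((b+4)+(6+9))))
Apply DISTRIBUTE at R (target: (x*((b+4)+(6+9)))): ((b*y)+(x*((b+4)+(6+9)))) -> ((b*y)+((x*(b+4))+(x*(6+9))))
Apply DISTRIBUTE at RL (target: (x*(b+4))): ((b*y)+((x*(b+4))+(x*(6+9)))) -> ((b*y)+(((x*b)+(x*4))+(x*(6+9))))
Apply FACTOR at RL (target: ((x*b)+(x*4))): ((b*y)+(((x*b)+(x*4))+(x*(6+9)))) -> ((b*y)+((x*(b+4))+(x*(6+9))))
Apply FACTOR at R (target: ((x*(b+4))+(x*(6+9)))): ((b*y)+((x*(b+4))+(x*(6+9)))) -> ((b*y)+(x*((b+4)+(6+9))))
Apply DISTRIBUTE at R (target: (x*((b+4)+(6+9)))): ((b*y)+(x*((b+4)+(6+9)))) -> ((b*y)+((x*(b+4))+(x*(6+9))))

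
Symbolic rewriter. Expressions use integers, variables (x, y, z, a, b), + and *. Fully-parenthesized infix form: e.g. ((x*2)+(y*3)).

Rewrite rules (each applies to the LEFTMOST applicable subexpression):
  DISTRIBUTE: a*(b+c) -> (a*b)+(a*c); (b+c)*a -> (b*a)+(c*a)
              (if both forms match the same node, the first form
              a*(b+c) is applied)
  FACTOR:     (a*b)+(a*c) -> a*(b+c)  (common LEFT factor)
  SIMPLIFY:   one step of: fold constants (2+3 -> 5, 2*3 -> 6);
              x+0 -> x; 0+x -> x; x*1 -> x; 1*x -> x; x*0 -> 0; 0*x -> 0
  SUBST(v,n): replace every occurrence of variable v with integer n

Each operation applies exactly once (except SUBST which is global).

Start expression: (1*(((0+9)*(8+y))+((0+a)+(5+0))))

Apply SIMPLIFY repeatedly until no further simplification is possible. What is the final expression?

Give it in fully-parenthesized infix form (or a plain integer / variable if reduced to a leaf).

Start: (1*(((0+9)*(8+y))+((0+a)+(5+0))))
Step 1: at root: (1*(((0+9)*(8+y))+((0+a)+(5+0)))) -> (((0+9)*(8+y))+((0+a)+(5+0))); overall: (1*(((0+9)*(8+y))+((0+a)+(5+0)))) -> (((0+9)*(8+y))+((0+a)+(5+0)))
Step 2: at LL: (0+9) -> 9; overall: (((0+9)*(8+y))+((0+a)+(5+0))) -> ((9*(8+y))+((0+a)+(5+0)))
Step 3: at RL: (0+a) -> a; overall: ((9*(8+y))+((0+a)+(5+0))) -> ((9*(8+y))+(a+(5+0)))
Step 4: at RR: (5+0) -> 5; overall: ((9*(8+y))+(a+(5+0))) -> ((9*(8+y))+(a+5))
Fixed point: ((9*(8+y))+(a+5))

Answer: ((9*(8+y))+(a+5))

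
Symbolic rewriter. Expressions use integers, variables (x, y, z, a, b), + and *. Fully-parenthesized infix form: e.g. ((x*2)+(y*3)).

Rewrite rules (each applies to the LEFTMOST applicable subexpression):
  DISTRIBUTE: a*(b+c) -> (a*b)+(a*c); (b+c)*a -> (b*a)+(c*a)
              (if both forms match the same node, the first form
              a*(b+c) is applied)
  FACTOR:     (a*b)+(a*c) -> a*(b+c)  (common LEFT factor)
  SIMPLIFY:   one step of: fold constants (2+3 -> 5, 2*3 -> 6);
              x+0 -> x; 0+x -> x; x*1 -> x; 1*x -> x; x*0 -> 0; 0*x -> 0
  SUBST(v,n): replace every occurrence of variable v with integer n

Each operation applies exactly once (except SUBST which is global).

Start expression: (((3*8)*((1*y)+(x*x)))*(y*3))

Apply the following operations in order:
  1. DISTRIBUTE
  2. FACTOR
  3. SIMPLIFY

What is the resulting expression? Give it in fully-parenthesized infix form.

Start: (((3*8)*((1*y)+(x*x)))*(y*3))
Apply DISTRIBUTE at L (target: ((3*8)*((1*y)+(x*x)))): (((3*8)*((1*y)+(x*x)))*(y*3)) -> ((((3*8)*(1*y))+((3*8)*(x*x)))*(y*3))
Apply FACTOR at L (target: (((3*8)*(1*y))+((3*8)*(x*x)))): ((((3*8)*(1*y))+((3*8)*(x*x)))*(y*3)) -> (((3*8)*((1*y)+(x*x)))*(y*3))
Apply SIMPLIFY at LL (target: (3*8)): (((3*8)*((1*y)+(x*x)))*(y*3)) -> ((24*((1*y)+(x*x)))*(y*3))

Answer: ((24*((1*y)+(x*x)))*(y*3))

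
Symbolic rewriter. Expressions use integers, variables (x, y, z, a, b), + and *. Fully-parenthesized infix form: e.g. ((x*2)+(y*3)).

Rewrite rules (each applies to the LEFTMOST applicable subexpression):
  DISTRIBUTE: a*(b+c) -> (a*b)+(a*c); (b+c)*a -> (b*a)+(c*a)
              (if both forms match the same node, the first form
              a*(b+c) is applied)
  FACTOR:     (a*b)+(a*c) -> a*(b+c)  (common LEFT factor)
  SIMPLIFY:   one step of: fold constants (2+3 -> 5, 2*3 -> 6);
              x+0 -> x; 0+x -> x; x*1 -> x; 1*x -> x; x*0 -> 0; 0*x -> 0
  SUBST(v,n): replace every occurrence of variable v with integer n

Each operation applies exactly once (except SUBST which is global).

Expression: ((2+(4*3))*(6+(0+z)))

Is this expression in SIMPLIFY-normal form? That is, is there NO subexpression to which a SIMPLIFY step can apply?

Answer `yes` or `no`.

Answer: no

Derivation:
Expression: ((2+(4*3))*(6+(0+z)))
Scanning for simplifiable subexpressions (pre-order)...
  at root: ((2+(4*3))*(6+(0+z))) (not simplifiable)
  at L: (2+(4*3)) (not simplifiable)
  at LR: (4*3) (SIMPLIFIABLE)
  at R: (6+(0+z)) (not simplifiable)
  at RR: (0+z) (SIMPLIFIABLE)
Found simplifiable subexpr at path LR: (4*3)
One SIMPLIFY step would give: ((2+12)*(6+(0+z)))
-> NOT in normal form.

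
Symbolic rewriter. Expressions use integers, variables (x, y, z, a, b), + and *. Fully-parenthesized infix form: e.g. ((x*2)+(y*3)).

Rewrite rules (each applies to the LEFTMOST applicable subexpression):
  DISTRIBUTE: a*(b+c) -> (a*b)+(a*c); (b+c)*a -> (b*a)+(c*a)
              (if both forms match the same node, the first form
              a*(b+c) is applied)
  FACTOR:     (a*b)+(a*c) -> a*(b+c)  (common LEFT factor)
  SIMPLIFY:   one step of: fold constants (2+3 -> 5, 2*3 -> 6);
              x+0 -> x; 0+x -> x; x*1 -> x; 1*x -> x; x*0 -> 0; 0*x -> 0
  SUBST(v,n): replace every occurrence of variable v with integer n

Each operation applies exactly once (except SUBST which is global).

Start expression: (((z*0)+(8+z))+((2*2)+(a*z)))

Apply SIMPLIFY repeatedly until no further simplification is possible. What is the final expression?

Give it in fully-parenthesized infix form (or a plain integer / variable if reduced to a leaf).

Answer: ((8+z)+(4+(a*z)))

Derivation:
Start: (((z*0)+(8+z))+((2*2)+(a*z)))
Step 1: at LL: (z*0) -> 0; overall: (((z*0)+(8+z))+((2*2)+(a*z))) -> ((0+(8+z))+((2*2)+(a*z)))
Step 2: at L: (0+(8+z)) -> (8+z); overall: ((0+(8+z))+((2*2)+(a*z))) -> ((8+z)+((2*2)+(a*z)))
Step 3: at RL: (2*2) -> 4; overall: ((8+z)+((2*2)+(a*z))) -> ((8+z)+(4+(a*z)))
Fixed point: ((8+z)+(4+(a*z)))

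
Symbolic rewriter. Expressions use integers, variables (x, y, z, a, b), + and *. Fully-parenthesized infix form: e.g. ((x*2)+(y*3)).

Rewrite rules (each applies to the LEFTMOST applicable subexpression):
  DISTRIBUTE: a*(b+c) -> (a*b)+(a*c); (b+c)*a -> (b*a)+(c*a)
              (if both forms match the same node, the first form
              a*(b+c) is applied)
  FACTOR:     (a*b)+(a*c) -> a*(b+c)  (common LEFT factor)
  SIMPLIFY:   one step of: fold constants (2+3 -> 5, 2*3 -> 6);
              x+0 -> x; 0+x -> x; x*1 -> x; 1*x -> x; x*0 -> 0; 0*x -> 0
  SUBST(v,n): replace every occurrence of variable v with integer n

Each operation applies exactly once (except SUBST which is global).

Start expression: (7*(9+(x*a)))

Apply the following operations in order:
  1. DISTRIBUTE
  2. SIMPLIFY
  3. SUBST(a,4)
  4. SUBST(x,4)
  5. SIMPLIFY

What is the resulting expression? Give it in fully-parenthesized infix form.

Answer: (63+(7*16))

Derivation:
Start: (7*(9+(x*a)))
Apply DISTRIBUTE at root (target: (7*(9+(x*a)))): (7*(9+(x*a))) -> ((7*9)+(7*(x*a)))
Apply SIMPLIFY at L (target: (7*9)): ((7*9)+(7*(x*a))) -> (63+(7*(x*a)))
Apply SUBST(a,4): (63+(7*(x*a))) -> (63+(7*(x*4)))
Apply SUBST(x,4): (63+(7*(x*4))) -> (63+(7*(4*4)))
Apply SIMPLIFY at RR (target: (4*4)): (63+(7*(4*4))) -> (63+(7*16))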